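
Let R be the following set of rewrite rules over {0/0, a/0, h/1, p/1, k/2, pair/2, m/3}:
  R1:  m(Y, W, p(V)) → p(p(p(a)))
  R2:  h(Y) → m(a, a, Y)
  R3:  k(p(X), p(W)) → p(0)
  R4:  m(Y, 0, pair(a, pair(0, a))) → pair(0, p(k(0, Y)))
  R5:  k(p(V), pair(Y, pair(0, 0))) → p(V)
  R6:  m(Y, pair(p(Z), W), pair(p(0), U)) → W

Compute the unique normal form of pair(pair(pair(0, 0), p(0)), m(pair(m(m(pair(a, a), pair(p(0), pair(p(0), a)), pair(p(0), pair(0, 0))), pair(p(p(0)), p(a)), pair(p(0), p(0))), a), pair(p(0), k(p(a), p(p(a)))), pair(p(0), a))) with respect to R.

pair(pair(pair(0, 0), p(0)), p(0))

1. pair(pair(pair(0, 0), p(0)), m(pair(m(m(pair(a, a), pair(p(0), pair(p(0), a)), pair(p(0), pair(0, 0))), pair(p(p(0)), p(a)), pair(p(0), p(0))), a), pair(p(0), k(p(a), p(p(a)))), pair(p(0), a)))  →  pair(pair(pair(0, 0), p(0)), k(p(a), p(p(a))))   [R6 at 2]
2. pair(pair(pair(0, 0), p(0)), k(p(a), p(p(a))))  →  pair(pair(pair(0, 0), p(0)), p(0))   [R3 at 2]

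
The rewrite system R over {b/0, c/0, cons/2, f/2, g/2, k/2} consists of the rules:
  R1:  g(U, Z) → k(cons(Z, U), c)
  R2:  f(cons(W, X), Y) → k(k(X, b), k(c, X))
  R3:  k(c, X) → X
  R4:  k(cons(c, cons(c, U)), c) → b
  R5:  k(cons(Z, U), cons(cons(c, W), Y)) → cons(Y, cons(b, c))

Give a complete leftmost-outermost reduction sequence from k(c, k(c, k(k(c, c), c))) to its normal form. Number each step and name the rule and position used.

1. k(c, k(c, k(k(c, c), c)))  →  k(c, k(k(c, c), c))   [R3 at ε]
2. k(c, k(k(c, c), c))  →  k(k(c, c), c)   [R3 at ε]
3. k(k(c, c), c)  →  k(c, c)   [R3 at 1]
4. k(c, c)  →  c   [R3 at ε]

c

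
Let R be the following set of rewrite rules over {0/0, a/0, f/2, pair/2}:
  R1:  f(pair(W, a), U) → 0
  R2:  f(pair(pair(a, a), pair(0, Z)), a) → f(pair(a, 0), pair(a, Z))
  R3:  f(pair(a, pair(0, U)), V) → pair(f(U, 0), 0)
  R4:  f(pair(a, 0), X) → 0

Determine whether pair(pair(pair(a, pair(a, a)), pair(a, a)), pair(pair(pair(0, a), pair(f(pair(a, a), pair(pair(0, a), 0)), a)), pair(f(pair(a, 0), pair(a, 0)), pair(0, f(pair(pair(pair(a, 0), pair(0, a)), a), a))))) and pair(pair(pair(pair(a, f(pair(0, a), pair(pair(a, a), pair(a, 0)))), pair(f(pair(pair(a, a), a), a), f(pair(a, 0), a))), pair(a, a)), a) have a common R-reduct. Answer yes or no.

no — NF(t₁) = pair(pair(pair(a, pair(a, a)), pair(a, a)), pair(pair(pair(0, a), pair(0, a)), pair(0, pair(0, 0)))), NF(t₂) = pair(pair(pair(pair(a, 0), pair(0, 0)), pair(a, a)), a)

Reduce t₁ = pair(pair(pair(a, pair(a, a)), pair(a, a)), pair(pair(pair(0, a), pair(f(pair(a, a), pair(pair(0, a), 0)), a)), pair(f(pair(a, 0), pair(a, 0)), pair(0, f(pair(pair(pair(a, 0), pair(0, a)), a), a))))):
1. pair(pair(pair(a, pair(a, a)), pair(a, a)), pair(pair(pair(0, a), pair(f(pair(a, a), pair(pair(0, a), 0)), a)), pair(f(pair(a, 0), pair(a, 0)), pair(0, f(pair(pair(pair(a, 0), pair(0, a)), a), a)))))  →  pair(pair(pair(a, pair(a, a)), pair(a, a)), pair(pair(pair(0, a), pair(0, a)), pair(f(pair(a, 0), pair(a, 0)), pair(0, f(pair(pair(pair(a, 0), pair(0, a)), a), a)))))   [R1 at 2.1.2.1]
2. pair(pair(pair(a, pair(a, a)), pair(a, a)), pair(pair(pair(0, a), pair(0, a)), pair(f(pair(a, 0), pair(a, 0)), pair(0, f(pair(pair(pair(a, 0), pair(0, a)), a), a)))))  →  pair(pair(pair(a, pair(a, a)), pair(a, a)), pair(pair(pair(0, a), pair(0, a)), pair(0, pair(0, f(pair(pair(pair(a, 0), pair(0, a)), a), a)))))   [R4 at 2.2.1]
3. pair(pair(pair(a, pair(a, a)), pair(a, a)), pair(pair(pair(0, a), pair(0, a)), pair(0, pair(0, f(pair(pair(pair(a, 0), pair(0, a)), a), a)))))  →  pair(pair(pair(a, pair(a, a)), pair(a, a)), pair(pair(pair(0, a), pair(0, a)), pair(0, pair(0, 0))))   [R1 at 2.2.2.2]

Reduce t₂ = pair(pair(pair(pair(a, f(pair(0, a), pair(pair(a, a), pair(a, 0)))), pair(f(pair(pair(a, a), a), a), f(pair(a, 0), a))), pair(a, a)), a):
1. pair(pair(pair(pair(a, f(pair(0, a), pair(pair(a, a), pair(a, 0)))), pair(f(pair(pair(a, a), a), a), f(pair(a, 0), a))), pair(a, a)), a)  →  pair(pair(pair(pair(a, 0), pair(f(pair(pair(a, a), a), a), f(pair(a, 0), a))), pair(a, a)), a)   [R1 at 1.1.1.2]
2. pair(pair(pair(pair(a, 0), pair(f(pair(pair(a, a), a), a), f(pair(a, 0), a))), pair(a, a)), a)  →  pair(pair(pair(pair(a, 0), pair(0, f(pair(a, 0), a))), pair(a, a)), a)   [R1 at 1.1.2.1]
3. pair(pair(pair(pair(a, 0), pair(0, f(pair(a, 0), a))), pair(a, a)), a)  →  pair(pair(pair(pair(a, 0), pair(0, 0)), pair(a, a)), a)   [R4 at 1.1.2.2]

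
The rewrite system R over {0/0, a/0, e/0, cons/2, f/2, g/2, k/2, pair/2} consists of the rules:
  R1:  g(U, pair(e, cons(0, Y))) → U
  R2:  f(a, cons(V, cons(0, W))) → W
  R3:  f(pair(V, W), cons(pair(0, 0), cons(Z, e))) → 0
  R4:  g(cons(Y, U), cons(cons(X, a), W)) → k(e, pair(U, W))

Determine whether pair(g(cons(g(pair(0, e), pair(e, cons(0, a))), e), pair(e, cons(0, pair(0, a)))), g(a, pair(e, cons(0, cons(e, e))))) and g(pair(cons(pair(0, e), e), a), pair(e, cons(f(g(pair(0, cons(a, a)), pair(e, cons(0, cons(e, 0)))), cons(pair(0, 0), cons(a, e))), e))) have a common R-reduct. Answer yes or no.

Reduce t₁ = pair(g(cons(g(pair(0, e), pair(e, cons(0, a))), e), pair(e, cons(0, pair(0, a)))), g(a, pair(e, cons(0, cons(e, e))))):
1. pair(g(cons(g(pair(0, e), pair(e, cons(0, a))), e), pair(e, cons(0, pair(0, a)))), g(a, pair(e, cons(0, cons(e, e)))))  →  pair(cons(g(pair(0, e), pair(e, cons(0, a))), e), g(a, pair(e, cons(0, cons(e, e)))))   [R1 at 1]
2. pair(cons(g(pair(0, e), pair(e, cons(0, a))), e), g(a, pair(e, cons(0, cons(e, e)))))  →  pair(cons(pair(0, e), e), g(a, pair(e, cons(0, cons(e, e)))))   [R1 at 1.1]
3. pair(cons(pair(0, e), e), g(a, pair(e, cons(0, cons(e, e)))))  →  pair(cons(pair(0, e), e), a)   [R1 at 2]

Reduce t₂ = g(pair(cons(pair(0, e), e), a), pair(e, cons(f(g(pair(0, cons(a, a)), pair(e, cons(0, cons(e, 0)))), cons(pair(0, 0), cons(a, e))), e))):
1. g(pair(cons(pair(0, e), e), a), pair(e, cons(f(g(pair(0, cons(a, a)), pair(e, cons(0, cons(e, 0)))), cons(pair(0, 0), cons(a, e))), e)))  →  g(pair(cons(pair(0, e), e), a), pair(e, cons(f(pair(0, cons(a, a)), cons(pair(0, 0), cons(a, e))), e)))   [R1 at 2.2.1.1]
2. g(pair(cons(pair(0, e), e), a), pair(e, cons(f(pair(0, cons(a, a)), cons(pair(0, 0), cons(a, e))), e)))  →  g(pair(cons(pair(0, e), e), a), pair(e, cons(0, e)))   [R3 at 2.2.1]
3. g(pair(cons(pair(0, e), e), a), pair(e, cons(0, e)))  →  pair(cons(pair(0, e), e), a)   [R1 at ε]

yes — NF(t₁) = pair(cons(pair(0, e), e), a), NF(t₂) = pair(cons(pair(0, e), e), a)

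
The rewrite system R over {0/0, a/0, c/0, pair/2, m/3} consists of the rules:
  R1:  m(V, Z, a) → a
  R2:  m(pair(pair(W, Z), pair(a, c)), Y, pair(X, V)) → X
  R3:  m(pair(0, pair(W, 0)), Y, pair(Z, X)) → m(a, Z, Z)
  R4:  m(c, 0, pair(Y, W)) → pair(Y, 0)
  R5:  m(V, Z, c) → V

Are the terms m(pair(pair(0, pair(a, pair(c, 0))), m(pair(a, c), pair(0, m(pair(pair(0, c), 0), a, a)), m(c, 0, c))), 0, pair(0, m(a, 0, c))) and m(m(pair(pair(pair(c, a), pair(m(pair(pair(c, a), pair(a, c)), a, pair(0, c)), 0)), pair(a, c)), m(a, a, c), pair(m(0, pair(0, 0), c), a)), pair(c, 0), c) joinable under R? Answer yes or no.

Reduce t₁ = m(pair(pair(0, pair(a, pair(c, 0))), m(pair(a, c), pair(0, m(pair(pair(0, c), 0), a, a)), m(c, 0, c))), 0, pair(0, m(a, 0, c))):
1. m(pair(pair(0, pair(a, pair(c, 0))), m(pair(a, c), pair(0, m(pair(pair(0, c), 0), a, a)), m(c, 0, c))), 0, pair(0, m(a, 0, c)))  →  m(pair(pair(0, pair(a, pair(c, 0))), m(pair(a, c), pair(0, a), m(c, 0, c))), 0, pair(0, m(a, 0, c)))   [R1 at 1.2.2.2]
2. m(pair(pair(0, pair(a, pair(c, 0))), m(pair(a, c), pair(0, a), m(c, 0, c))), 0, pair(0, m(a, 0, c)))  →  m(pair(pair(0, pair(a, pair(c, 0))), m(pair(a, c), pair(0, a), c)), 0, pair(0, m(a, 0, c)))   [R5 at 1.2.3]
3. m(pair(pair(0, pair(a, pair(c, 0))), m(pair(a, c), pair(0, a), c)), 0, pair(0, m(a, 0, c)))  →  m(pair(pair(0, pair(a, pair(c, 0))), pair(a, c)), 0, pair(0, m(a, 0, c)))   [R5 at 1.2]
4. m(pair(pair(0, pair(a, pair(c, 0))), pair(a, c)), 0, pair(0, m(a, 0, c)))  →  0   [R2 at ε]

Reduce t₂ = m(m(pair(pair(pair(c, a), pair(m(pair(pair(c, a), pair(a, c)), a, pair(0, c)), 0)), pair(a, c)), m(a, a, c), pair(m(0, pair(0, 0), c), a)), pair(c, 0), c):
1. m(m(pair(pair(pair(c, a), pair(m(pair(pair(c, a), pair(a, c)), a, pair(0, c)), 0)), pair(a, c)), m(a, a, c), pair(m(0, pair(0, 0), c), a)), pair(c, 0), c)  →  m(pair(pair(pair(c, a), pair(m(pair(pair(c, a), pair(a, c)), a, pair(0, c)), 0)), pair(a, c)), m(a, a, c), pair(m(0, pair(0, 0), c), a))   [R5 at ε]
2. m(pair(pair(pair(c, a), pair(m(pair(pair(c, a), pair(a, c)), a, pair(0, c)), 0)), pair(a, c)), m(a, a, c), pair(m(0, pair(0, 0), c), a))  →  m(0, pair(0, 0), c)   [R2 at ε]
3. m(0, pair(0, 0), c)  →  0   [R5 at ε]

yes — NF(t₁) = 0, NF(t₂) = 0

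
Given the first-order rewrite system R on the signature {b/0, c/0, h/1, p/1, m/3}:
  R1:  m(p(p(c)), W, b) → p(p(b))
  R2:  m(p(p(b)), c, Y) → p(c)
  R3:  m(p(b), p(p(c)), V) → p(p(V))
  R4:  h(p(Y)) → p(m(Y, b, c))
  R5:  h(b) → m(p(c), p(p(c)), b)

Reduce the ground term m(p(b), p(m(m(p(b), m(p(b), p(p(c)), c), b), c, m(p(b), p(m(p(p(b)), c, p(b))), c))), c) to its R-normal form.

p(p(c))

1. m(p(b), p(m(m(p(b), m(p(b), p(p(c)), c), b), c, m(p(b), p(m(p(p(b)), c, p(b))), c))), c)  →  m(p(b), p(m(m(p(b), p(p(c)), b), c, m(p(b), p(m(p(p(b)), c, p(b))), c))), c)   [R3 at 2.1.1.2]
2. m(p(b), p(m(m(p(b), p(p(c)), b), c, m(p(b), p(m(p(p(b)), c, p(b))), c))), c)  →  m(p(b), p(m(p(p(b)), c, m(p(b), p(m(p(p(b)), c, p(b))), c))), c)   [R3 at 2.1.1]
3. m(p(b), p(m(p(p(b)), c, m(p(b), p(m(p(p(b)), c, p(b))), c))), c)  →  m(p(b), p(p(c)), c)   [R2 at 2.1]
4. m(p(b), p(p(c)), c)  →  p(p(c))   [R3 at ε]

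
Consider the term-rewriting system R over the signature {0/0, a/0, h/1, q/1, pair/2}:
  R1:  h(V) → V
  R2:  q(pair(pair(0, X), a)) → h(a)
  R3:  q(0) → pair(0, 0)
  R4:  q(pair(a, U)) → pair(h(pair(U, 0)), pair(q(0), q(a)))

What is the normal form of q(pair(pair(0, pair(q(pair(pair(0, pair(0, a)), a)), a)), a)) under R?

1. q(pair(pair(0, pair(q(pair(pair(0, pair(0, a)), a)), a)), a))  →  h(a)   [R2 at ε]
2. h(a)  →  a   [R1 at ε]

a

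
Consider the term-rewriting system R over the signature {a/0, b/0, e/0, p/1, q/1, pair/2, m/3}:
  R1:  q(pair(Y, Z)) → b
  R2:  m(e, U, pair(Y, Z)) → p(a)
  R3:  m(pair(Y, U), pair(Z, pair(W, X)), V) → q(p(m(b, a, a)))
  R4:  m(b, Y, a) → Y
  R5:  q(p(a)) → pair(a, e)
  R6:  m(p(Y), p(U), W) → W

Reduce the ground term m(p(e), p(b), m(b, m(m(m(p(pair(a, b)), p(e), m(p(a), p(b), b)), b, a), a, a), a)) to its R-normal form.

1. m(p(e), p(b), m(b, m(m(m(p(pair(a, b)), p(e), m(p(a), p(b), b)), b, a), a, a), a))  →  m(b, m(m(m(p(pair(a, b)), p(e), m(p(a), p(b), b)), b, a), a, a), a)   [R6 at ε]
2. m(b, m(m(m(p(pair(a, b)), p(e), m(p(a), p(b), b)), b, a), a, a), a)  →  m(m(m(p(pair(a, b)), p(e), m(p(a), p(b), b)), b, a), a, a)   [R4 at ε]
3. m(m(m(p(pair(a, b)), p(e), m(p(a), p(b), b)), b, a), a, a)  →  m(m(m(p(a), p(b), b), b, a), a, a)   [R6 at 1.1]
4. m(m(m(p(a), p(b), b), b, a), a, a)  →  m(m(b, b, a), a, a)   [R6 at 1.1]
5. m(m(b, b, a), a, a)  →  m(b, a, a)   [R4 at 1]
6. m(b, a, a)  →  a   [R4 at ε]

a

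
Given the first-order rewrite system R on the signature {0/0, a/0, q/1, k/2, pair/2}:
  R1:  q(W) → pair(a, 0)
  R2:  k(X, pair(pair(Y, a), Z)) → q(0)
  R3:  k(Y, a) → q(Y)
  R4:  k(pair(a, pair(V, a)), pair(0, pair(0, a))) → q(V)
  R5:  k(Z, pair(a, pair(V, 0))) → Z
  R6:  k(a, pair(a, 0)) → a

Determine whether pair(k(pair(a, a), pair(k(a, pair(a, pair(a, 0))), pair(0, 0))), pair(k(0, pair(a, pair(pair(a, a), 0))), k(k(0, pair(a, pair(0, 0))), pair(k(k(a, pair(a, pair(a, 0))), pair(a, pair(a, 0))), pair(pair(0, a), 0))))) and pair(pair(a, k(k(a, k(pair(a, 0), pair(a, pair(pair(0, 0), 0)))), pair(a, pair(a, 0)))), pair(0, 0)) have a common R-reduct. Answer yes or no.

yes — NF(t₁) = pair(pair(a, a), pair(0, 0)), NF(t₂) = pair(pair(a, a), pair(0, 0))

Reduce t₁ = pair(k(pair(a, a), pair(k(a, pair(a, pair(a, 0))), pair(0, 0))), pair(k(0, pair(a, pair(pair(a, a), 0))), k(k(0, pair(a, pair(0, 0))), pair(k(k(a, pair(a, pair(a, 0))), pair(a, pair(a, 0))), pair(pair(0, a), 0))))):
1. pair(k(pair(a, a), pair(k(a, pair(a, pair(a, 0))), pair(0, 0))), pair(k(0, pair(a, pair(pair(a, a), 0))), k(k(0, pair(a, pair(0, 0))), pair(k(k(a, pair(a, pair(a, 0))), pair(a, pair(a, 0))), pair(pair(0, a), 0)))))  →  pair(k(pair(a, a), pair(a, pair(0, 0))), pair(k(0, pair(a, pair(pair(a, a), 0))), k(k(0, pair(a, pair(0, 0))), pair(k(k(a, pair(a, pair(a, 0))), pair(a, pair(a, 0))), pair(pair(0, a), 0)))))   [R5 at 1.2.1]
2. pair(k(pair(a, a), pair(a, pair(0, 0))), pair(k(0, pair(a, pair(pair(a, a), 0))), k(k(0, pair(a, pair(0, 0))), pair(k(k(a, pair(a, pair(a, 0))), pair(a, pair(a, 0))), pair(pair(0, a), 0)))))  →  pair(pair(a, a), pair(k(0, pair(a, pair(pair(a, a), 0))), k(k(0, pair(a, pair(0, 0))), pair(k(k(a, pair(a, pair(a, 0))), pair(a, pair(a, 0))), pair(pair(0, a), 0)))))   [R5 at 1]
3. pair(pair(a, a), pair(k(0, pair(a, pair(pair(a, a), 0))), k(k(0, pair(a, pair(0, 0))), pair(k(k(a, pair(a, pair(a, 0))), pair(a, pair(a, 0))), pair(pair(0, a), 0)))))  →  pair(pair(a, a), pair(0, k(k(0, pair(a, pair(0, 0))), pair(k(k(a, pair(a, pair(a, 0))), pair(a, pair(a, 0))), pair(pair(0, a), 0)))))   [R5 at 2.1]
4. pair(pair(a, a), pair(0, k(k(0, pair(a, pair(0, 0))), pair(k(k(a, pair(a, pair(a, 0))), pair(a, pair(a, 0))), pair(pair(0, a), 0)))))  →  pair(pair(a, a), pair(0, k(0, pair(k(k(a, pair(a, pair(a, 0))), pair(a, pair(a, 0))), pair(pair(0, a), 0)))))   [R5 at 2.2.1]
5. pair(pair(a, a), pair(0, k(0, pair(k(k(a, pair(a, pair(a, 0))), pair(a, pair(a, 0))), pair(pair(0, a), 0)))))  →  pair(pair(a, a), pair(0, k(0, pair(k(a, pair(a, pair(a, 0))), pair(pair(0, a), 0)))))   [R5 at 2.2.2.1]
6. pair(pair(a, a), pair(0, k(0, pair(k(a, pair(a, pair(a, 0))), pair(pair(0, a), 0)))))  →  pair(pair(a, a), pair(0, k(0, pair(a, pair(pair(0, a), 0)))))   [R5 at 2.2.2.1]
7. pair(pair(a, a), pair(0, k(0, pair(a, pair(pair(0, a), 0)))))  →  pair(pair(a, a), pair(0, 0))   [R5 at 2.2]

Reduce t₂ = pair(pair(a, k(k(a, k(pair(a, 0), pair(a, pair(pair(0, 0), 0)))), pair(a, pair(a, 0)))), pair(0, 0)):
1. pair(pair(a, k(k(a, k(pair(a, 0), pair(a, pair(pair(0, 0), 0)))), pair(a, pair(a, 0)))), pair(0, 0))  →  pair(pair(a, k(a, k(pair(a, 0), pair(a, pair(pair(0, 0), 0))))), pair(0, 0))   [R5 at 1.2]
2. pair(pair(a, k(a, k(pair(a, 0), pair(a, pair(pair(0, 0), 0))))), pair(0, 0))  →  pair(pair(a, k(a, pair(a, 0))), pair(0, 0))   [R5 at 1.2.2]
3. pair(pair(a, k(a, pair(a, 0))), pair(0, 0))  →  pair(pair(a, a), pair(0, 0))   [R6 at 1.2]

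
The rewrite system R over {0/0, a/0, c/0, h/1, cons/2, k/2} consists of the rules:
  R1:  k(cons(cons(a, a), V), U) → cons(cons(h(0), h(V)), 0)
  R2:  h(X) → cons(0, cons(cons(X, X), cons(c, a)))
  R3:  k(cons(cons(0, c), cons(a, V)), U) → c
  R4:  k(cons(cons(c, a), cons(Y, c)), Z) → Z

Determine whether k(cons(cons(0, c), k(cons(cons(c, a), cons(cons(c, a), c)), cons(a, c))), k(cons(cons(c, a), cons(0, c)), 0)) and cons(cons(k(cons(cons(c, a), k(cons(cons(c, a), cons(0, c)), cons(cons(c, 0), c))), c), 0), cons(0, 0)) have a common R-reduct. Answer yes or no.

Reduce t₁ = k(cons(cons(0, c), k(cons(cons(c, a), cons(cons(c, a), c)), cons(a, c))), k(cons(cons(c, a), cons(0, c)), 0)):
1. k(cons(cons(0, c), k(cons(cons(c, a), cons(cons(c, a), c)), cons(a, c))), k(cons(cons(c, a), cons(0, c)), 0))  →  k(cons(cons(0, c), cons(a, c)), k(cons(cons(c, a), cons(0, c)), 0))   [R4 at 1.2]
2. k(cons(cons(0, c), cons(a, c)), k(cons(cons(c, a), cons(0, c)), 0))  →  c   [R3 at ε]

Reduce t₂ = cons(cons(k(cons(cons(c, a), k(cons(cons(c, a), cons(0, c)), cons(cons(c, 0), c))), c), 0), cons(0, 0)):
1. cons(cons(k(cons(cons(c, a), k(cons(cons(c, a), cons(0, c)), cons(cons(c, 0), c))), c), 0), cons(0, 0))  →  cons(cons(k(cons(cons(c, a), cons(cons(c, 0), c)), c), 0), cons(0, 0))   [R4 at 1.1.1.2]
2. cons(cons(k(cons(cons(c, a), cons(cons(c, 0), c)), c), 0), cons(0, 0))  →  cons(cons(c, 0), cons(0, 0))   [R4 at 1.1]

no — NF(t₁) = c, NF(t₂) = cons(cons(c, 0), cons(0, 0))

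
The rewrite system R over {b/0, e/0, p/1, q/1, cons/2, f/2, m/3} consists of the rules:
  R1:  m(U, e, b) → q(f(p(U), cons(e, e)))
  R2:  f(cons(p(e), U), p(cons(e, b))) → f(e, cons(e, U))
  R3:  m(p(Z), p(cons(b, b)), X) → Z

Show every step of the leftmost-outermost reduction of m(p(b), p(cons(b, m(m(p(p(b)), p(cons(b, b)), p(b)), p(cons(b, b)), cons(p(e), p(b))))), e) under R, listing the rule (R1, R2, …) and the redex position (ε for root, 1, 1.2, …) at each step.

b

1. m(p(b), p(cons(b, m(m(p(p(b)), p(cons(b, b)), p(b)), p(cons(b, b)), cons(p(e), p(b))))), e)  →  m(p(b), p(cons(b, m(p(b), p(cons(b, b)), cons(p(e), p(b))))), e)   [R3 at 2.1.2.1]
2. m(p(b), p(cons(b, m(p(b), p(cons(b, b)), cons(p(e), p(b))))), e)  →  m(p(b), p(cons(b, b)), e)   [R3 at 2.1.2]
3. m(p(b), p(cons(b, b)), e)  →  b   [R3 at ε]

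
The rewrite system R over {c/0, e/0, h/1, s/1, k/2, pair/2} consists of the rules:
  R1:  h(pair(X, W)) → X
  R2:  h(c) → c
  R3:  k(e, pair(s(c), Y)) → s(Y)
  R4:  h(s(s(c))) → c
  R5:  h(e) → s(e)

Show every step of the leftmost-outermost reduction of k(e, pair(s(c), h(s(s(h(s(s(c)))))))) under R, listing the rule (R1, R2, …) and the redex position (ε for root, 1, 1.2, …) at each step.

1. k(e, pair(s(c), h(s(s(h(s(s(c))))))))  →  s(h(s(s(h(s(s(c)))))))   [R3 at ε]
2. s(h(s(s(h(s(s(c)))))))  →  s(h(s(s(c))))   [R4 at 1.1.1.1]
3. s(h(s(s(c))))  →  s(c)   [R4 at 1]

s(c)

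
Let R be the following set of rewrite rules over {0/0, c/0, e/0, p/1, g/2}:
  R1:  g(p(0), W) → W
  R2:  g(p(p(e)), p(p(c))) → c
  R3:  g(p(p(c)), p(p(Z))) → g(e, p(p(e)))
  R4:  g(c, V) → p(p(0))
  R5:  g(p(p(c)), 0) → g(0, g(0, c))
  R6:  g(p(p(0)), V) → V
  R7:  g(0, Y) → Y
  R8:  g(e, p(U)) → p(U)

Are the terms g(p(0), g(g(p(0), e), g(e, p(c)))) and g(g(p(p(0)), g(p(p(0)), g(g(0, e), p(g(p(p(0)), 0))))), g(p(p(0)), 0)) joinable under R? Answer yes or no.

no — NF(t₁) = p(c), NF(t₂) = 0

Reduce t₁ = g(p(0), g(g(p(0), e), g(e, p(c)))):
1. g(p(0), g(g(p(0), e), g(e, p(c))))  →  g(g(p(0), e), g(e, p(c)))   [R1 at ε]
2. g(g(p(0), e), g(e, p(c)))  →  g(e, g(e, p(c)))   [R1 at 1]
3. g(e, g(e, p(c)))  →  g(e, p(c))   [R8 at 2]
4. g(e, p(c))  →  p(c)   [R8 at ε]

Reduce t₂ = g(g(p(p(0)), g(p(p(0)), g(g(0, e), p(g(p(p(0)), 0))))), g(p(p(0)), 0)):
1. g(g(p(p(0)), g(p(p(0)), g(g(0, e), p(g(p(p(0)), 0))))), g(p(p(0)), 0))  →  g(g(p(p(0)), g(g(0, e), p(g(p(p(0)), 0)))), g(p(p(0)), 0))   [R6 at 1]
2. g(g(p(p(0)), g(g(0, e), p(g(p(p(0)), 0)))), g(p(p(0)), 0))  →  g(g(g(0, e), p(g(p(p(0)), 0))), g(p(p(0)), 0))   [R6 at 1]
3. g(g(g(0, e), p(g(p(p(0)), 0))), g(p(p(0)), 0))  →  g(g(e, p(g(p(p(0)), 0))), g(p(p(0)), 0))   [R7 at 1.1]
4. g(g(e, p(g(p(p(0)), 0))), g(p(p(0)), 0))  →  g(p(g(p(p(0)), 0)), g(p(p(0)), 0))   [R8 at 1]
5. g(p(g(p(p(0)), 0)), g(p(p(0)), 0))  →  g(p(0), g(p(p(0)), 0))   [R6 at 1.1]
6. g(p(0), g(p(p(0)), 0))  →  g(p(p(0)), 0)   [R1 at ε]
7. g(p(p(0)), 0)  →  0   [R6 at ε]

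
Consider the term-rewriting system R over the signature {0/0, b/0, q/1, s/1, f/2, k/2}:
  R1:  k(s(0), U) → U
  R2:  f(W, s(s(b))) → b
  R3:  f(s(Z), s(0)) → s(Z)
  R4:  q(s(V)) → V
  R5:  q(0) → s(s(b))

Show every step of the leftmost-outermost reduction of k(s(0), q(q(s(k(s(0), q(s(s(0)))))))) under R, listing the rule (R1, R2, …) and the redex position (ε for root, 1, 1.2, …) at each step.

1. k(s(0), q(q(s(k(s(0), q(s(s(0))))))))  →  q(q(s(k(s(0), q(s(s(0)))))))   [R1 at ε]
2. q(q(s(k(s(0), q(s(s(0)))))))  →  q(k(s(0), q(s(s(0)))))   [R4 at 1]
3. q(k(s(0), q(s(s(0)))))  →  q(q(s(s(0))))   [R1 at 1]
4. q(q(s(s(0))))  →  q(s(0))   [R4 at 1]
5. q(s(0))  →  0   [R4 at ε]

0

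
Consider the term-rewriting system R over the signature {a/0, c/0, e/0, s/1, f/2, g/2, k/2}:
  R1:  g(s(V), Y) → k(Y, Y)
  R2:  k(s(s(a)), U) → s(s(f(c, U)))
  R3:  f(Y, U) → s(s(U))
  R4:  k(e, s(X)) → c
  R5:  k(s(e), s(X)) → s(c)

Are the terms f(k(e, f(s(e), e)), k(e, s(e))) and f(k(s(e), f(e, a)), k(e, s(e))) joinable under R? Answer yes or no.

yes — NF(t₁) = s(s(c)), NF(t₂) = s(s(c))

Reduce t₁ = f(k(e, f(s(e), e)), k(e, s(e))):
1. f(k(e, f(s(e), e)), k(e, s(e)))  →  s(s(k(e, s(e))))   [R3 at ε]
2. s(s(k(e, s(e))))  →  s(s(c))   [R4 at 1.1]

Reduce t₂ = f(k(s(e), f(e, a)), k(e, s(e))):
1. f(k(s(e), f(e, a)), k(e, s(e)))  →  s(s(k(e, s(e))))   [R3 at ε]
2. s(s(k(e, s(e))))  →  s(s(c))   [R4 at 1.1]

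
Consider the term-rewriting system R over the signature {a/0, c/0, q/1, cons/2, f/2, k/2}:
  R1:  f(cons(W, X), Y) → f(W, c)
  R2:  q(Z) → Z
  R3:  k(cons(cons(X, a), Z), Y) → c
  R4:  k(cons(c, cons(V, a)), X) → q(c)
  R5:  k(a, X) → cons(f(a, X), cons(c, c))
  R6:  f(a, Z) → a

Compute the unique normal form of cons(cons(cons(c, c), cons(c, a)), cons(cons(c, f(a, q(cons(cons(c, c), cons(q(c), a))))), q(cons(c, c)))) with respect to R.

1. cons(cons(cons(c, c), cons(c, a)), cons(cons(c, f(a, q(cons(cons(c, c), cons(q(c), a))))), q(cons(c, c))))  →  cons(cons(cons(c, c), cons(c, a)), cons(cons(c, a), q(cons(c, c))))   [R6 at 2.1.2]
2. cons(cons(cons(c, c), cons(c, a)), cons(cons(c, a), q(cons(c, c))))  →  cons(cons(cons(c, c), cons(c, a)), cons(cons(c, a), cons(c, c)))   [R2 at 2.2]

cons(cons(cons(c, c), cons(c, a)), cons(cons(c, a), cons(c, c)))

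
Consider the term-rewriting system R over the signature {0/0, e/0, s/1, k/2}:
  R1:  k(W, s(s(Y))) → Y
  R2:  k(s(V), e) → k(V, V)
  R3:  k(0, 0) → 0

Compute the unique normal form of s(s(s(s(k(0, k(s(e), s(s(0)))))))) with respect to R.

s(s(s(s(0))))

1. s(s(s(s(k(0, k(s(e), s(s(0))))))))  →  s(s(s(s(k(0, 0)))))   [R1 at 1.1.1.1.2]
2. s(s(s(s(k(0, 0)))))  →  s(s(s(s(0))))   [R3 at 1.1.1.1]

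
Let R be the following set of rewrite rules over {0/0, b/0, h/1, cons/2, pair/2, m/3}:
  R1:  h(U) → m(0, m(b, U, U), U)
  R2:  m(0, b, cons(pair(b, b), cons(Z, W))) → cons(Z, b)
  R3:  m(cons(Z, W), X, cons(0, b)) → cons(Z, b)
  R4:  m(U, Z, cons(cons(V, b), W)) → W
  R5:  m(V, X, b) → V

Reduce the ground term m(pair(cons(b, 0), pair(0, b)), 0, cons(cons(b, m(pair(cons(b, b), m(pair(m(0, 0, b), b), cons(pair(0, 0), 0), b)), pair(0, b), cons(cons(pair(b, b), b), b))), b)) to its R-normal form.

1. m(pair(cons(b, 0), pair(0, b)), 0, cons(cons(b, m(pair(cons(b, b), m(pair(m(0, 0, b), b), cons(pair(0, 0), 0), b)), pair(0, b), cons(cons(pair(b, b), b), b))), b))  →  m(pair(cons(b, 0), pair(0, b)), 0, cons(cons(b, b), b))   [R4 at 3.1.2]
2. m(pair(cons(b, 0), pair(0, b)), 0, cons(cons(b, b), b))  →  b   [R4 at ε]

b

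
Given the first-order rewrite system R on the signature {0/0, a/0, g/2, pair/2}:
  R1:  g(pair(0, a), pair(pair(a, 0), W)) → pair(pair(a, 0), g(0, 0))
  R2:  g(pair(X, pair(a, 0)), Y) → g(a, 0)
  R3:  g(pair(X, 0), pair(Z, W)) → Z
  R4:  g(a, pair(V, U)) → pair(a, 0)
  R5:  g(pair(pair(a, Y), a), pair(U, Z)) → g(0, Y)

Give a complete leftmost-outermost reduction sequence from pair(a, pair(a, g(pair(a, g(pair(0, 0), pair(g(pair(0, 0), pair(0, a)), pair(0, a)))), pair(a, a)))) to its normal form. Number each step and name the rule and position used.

1. pair(a, pair(a, g(pair(a, g(pair(0, 0), pair(g(pair(0, 0), pair(0, a)), pair(0, a)))), pair(a, a))))  →  pair(a, pair(a, g(pair(a, g(pair(0, 0), pair(0, a))), pair(a, a))))   [R3 at 2.2.1.2]
2. pair(a, pair(a, g(pair(a, g(pair(0, 0), pair(0, a))), pair(a, a))))  →  pair(a, pair(a, g(pair(a, 0), pair(a, a))))   [R3 at 2.2.1.2]
3. pair(a, pair(a, g(pair(a, 0), pair(a, a))))  →  pair(a, pair(a, a))   [R3 at 2.2]

pair(a, pair(a, a))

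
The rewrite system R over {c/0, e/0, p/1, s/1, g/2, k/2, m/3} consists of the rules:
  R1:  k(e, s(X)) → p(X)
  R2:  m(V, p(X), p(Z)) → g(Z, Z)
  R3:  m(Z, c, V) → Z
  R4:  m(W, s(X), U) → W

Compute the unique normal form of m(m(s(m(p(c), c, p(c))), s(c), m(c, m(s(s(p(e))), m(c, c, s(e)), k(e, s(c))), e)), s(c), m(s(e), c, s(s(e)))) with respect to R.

1. m(m(s(m(p(c), c, p(c))), s(c), m(c, m(s(s(p(e))), m(c, c, s(e)), k(e, s(c))), e)), s(c), m(s(e), c, s(s(e))))  →  m(s(m(p(c), c, p(c))), s(c), m(c, m(s(s(p(e))), m(c, c, s(e)), k(e, s(c))), e))   [R4 at ε]
2. m(s(m(p(c), c, p(c))), s(c), m(c, m(s(s(p(e))), m(c, c, s(e)), k(e, s(c))), e))  →  s(m(p(c), c, p(c)))   [R4 at ε]
3. s(m(p(c), c, p(c)))  →  s(p(c))   [R3 at 1]

s(p(c))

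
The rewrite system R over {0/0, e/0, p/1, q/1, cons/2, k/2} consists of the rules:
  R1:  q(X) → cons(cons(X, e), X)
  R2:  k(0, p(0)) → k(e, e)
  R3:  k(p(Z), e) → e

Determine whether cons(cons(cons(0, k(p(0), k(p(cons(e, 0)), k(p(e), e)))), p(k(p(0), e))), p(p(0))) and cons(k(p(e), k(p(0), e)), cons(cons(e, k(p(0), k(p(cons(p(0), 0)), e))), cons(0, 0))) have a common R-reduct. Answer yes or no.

no — NF(t₁) = cons(cons(cons(0, e), p(e)), p(p(0))), NF(t₂) = cons(e, cons(cons(e, e), cons(0, 0)))

Reduce t₁ = cons(cons(cons(0, k(p(0), k(p(cons(e, 0)), k(p(e), e)))), p(k(p(0), e))), p(p(0))):
1. cons(cons(cons(0, k(p(0), k(p(cons(e, 0)), k(p(e), e)))), p(k(p(0), e))), p(p(0)))  →  cons(cons(cons(0, k(p(0), k(p(cons(e, 0)), e))), p(k(p(0), e))), p(p(0)))   [R3 at 1.1.2.2.2]
2. cons(cons(cons(0, k(p(0), k(p(cons(e, 0)), e))), p(k(p(0), e))), p(p(0)))  →  cons(cons(cons(0, k(p(0), e)), p(k(p(0), e))), p(p(0)))   [R3 at 1.1.2.2]
3. cons(cons(cons(0, k(p(0), e)), p(k(p(0), e))), p(p(0)))  →  cons(cons(cons(0, e), p(k(p(0), e))), p(p(0)))   [R3 at 1.1.2]
4. cons(cons(cons(0, e), p(k(p(0), e))), p(p(0)))  →  cons(cons(cons(0, e), p(e)), p(p(0)))   [R3 at 1.2.1]

Reduce t₂ = cons(k(p(e), k(p(0), e)), cons(cons(e, k(p(0), k(p(cons(p(0), 0)), e))), cons(0, 0))):
1. cons(k(p(e), k(p(0), e)), cons(cons(e, k(p(0), k(p(cons(p(0), 0)), e))), cons(0, 0)))  →  cons(k(p(e), e), cons(cons(e, k(p(0), k(p(cons(p(0), 0)), e))), cons(0, 0)))   [R3 at 1.2]
2. cons(k(p(e), e), cons(cons(e, k(p(0), k(p(cons(p(0), 0)), e))), cons(0, 0)))  →  cons(e, cons(cons(e, k(p(0), k(p(cons(p(0), 0)), e))), cons(0, 0)))   [R3 at 1]
3. cons(e, cons(cons(e, k(p(0), k(p(cons(p(0), 0)), e))), cons(0, 0)))  →  cons(e, cons(cons(e, k(p(0), e)), cons(0, 0)))   [R3 at 2.1.2.2]
4. cons(e, cons(cons(e, k(p(0), e)), cons(0, 0)))  →  cons(e, cons(cons(e, e), cons(0, 0)))   [R3 at 2.1.2]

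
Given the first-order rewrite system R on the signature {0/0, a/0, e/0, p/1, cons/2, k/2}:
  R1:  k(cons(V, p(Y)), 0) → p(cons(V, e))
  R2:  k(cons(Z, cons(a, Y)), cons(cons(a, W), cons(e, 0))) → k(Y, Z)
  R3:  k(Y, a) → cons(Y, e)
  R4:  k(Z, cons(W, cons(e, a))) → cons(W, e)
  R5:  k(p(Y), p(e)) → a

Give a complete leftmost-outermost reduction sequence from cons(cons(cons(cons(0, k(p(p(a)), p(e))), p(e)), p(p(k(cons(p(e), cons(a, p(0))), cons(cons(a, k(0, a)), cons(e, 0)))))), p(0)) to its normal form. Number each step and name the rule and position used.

1. cons(cons(cons(cons(0, k(p(p(a)), p(e))), p(e)), p(p(k(cons(p(e), cons(a, p(0))), cons(cons(a, k(0, a)), cons(e, 0)))))), p(0))  →  cons(cons(cons(cons(0, a), p(e)), p(p(k(cons(p(e), cons(a, p(0))), cons(cons(a, k(0, a)), cons(e, 0)))))), p(0))   [R5 at 1.1.1.2]
2. cons(cons(cons(cons(0, a), p(e)), p(p(k(cons(p(e), cons(a, p(0))), cons(cons(a, k(0, a)), cons(e, 0)))))), p(0))  →  cons(cons(cons(cons(0, a), p(e)), p(p(k(p(0), p(e))))), p(0))   [R2 at 1.2.1.1]
3. cons(cons(cons(cons(0, a), p(e)), p(p(k(p(0), p(e))))), p(0))  →  cons(cons(cons(cons(0, a), p(e)), p(p(a))), p(0))   [R5 at 1.2.1.1]

cons(cons(cons(cons(0, a), p(e)), p(p(a))), p(0))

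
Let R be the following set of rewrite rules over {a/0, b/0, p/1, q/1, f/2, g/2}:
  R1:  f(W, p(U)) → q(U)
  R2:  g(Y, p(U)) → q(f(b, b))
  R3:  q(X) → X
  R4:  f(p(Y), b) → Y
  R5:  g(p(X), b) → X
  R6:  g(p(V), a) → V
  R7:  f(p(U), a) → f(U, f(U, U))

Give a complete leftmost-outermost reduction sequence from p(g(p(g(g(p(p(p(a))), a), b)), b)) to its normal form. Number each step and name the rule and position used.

1. p(g(p(g(g(p(p(p(a))), a), b)), b))  →  p(g(g(p(p(p(a))), a), b))   [R5 at 1]
2. p(g(g(p(p(p(a))), a), b))  →  p(g(p(p(a)), b))   [R6 at 1.1]
3. p(g(p(p(a)), b))  →  p(p(a))   [R5 at 1]

p(p(a))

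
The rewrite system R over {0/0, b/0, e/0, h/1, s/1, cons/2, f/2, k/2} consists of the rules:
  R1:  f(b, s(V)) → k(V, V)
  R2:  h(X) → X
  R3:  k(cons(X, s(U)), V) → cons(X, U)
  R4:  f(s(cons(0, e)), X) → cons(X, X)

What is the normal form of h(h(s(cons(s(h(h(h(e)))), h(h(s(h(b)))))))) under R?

s(cons(s(e), s(b)))

1. h(h(s(cons(s(h(h(h(e)))), h(h(s(h(b))))))))  →  h(s(cons(s(h(h(h(e)))), h(h(s(h(b)))))))   [R2 at ε]
2. h(s(cons(s(h(h(h(e)))), h(h(s(h(b)))))))  →  s(cons(s(h(h(h(e)))), h(h(s(h(b))))))   [R2 at ε]
3. s(cons(s(h(h(h(e)))), h(h(s(h(b))))))  →  s(cons(s(h(h(e))), h(h(s(h(b))))))   [R2 at 1.1.1]
4. s(cons(s(h(h(e))), h(h(s(h(b))))))  →  s(cons(s(h(e)), h(h(s(h(b))))))   [R2 at 1.1.1]
5. s(cons(s(h(e)), h(h(s(h(b))))))  →  s(cons(s(e), h(h(s(h(b))))))   [R2 at 1.1.1]
6. s(cons(s(e), h(h(s(h(b))))))  →  s(cons(s(e), h(s(h(b)))))   [R2 at 1.2]
7. s(cons(s(e), h(s(h(b)))))  →  s(cons(s(e), s(h(b))))   [R2 at 1.2]
8. s(cons(s(e), s(h(b))))  →  s(cons(s(e), s(b)))   [R2 at 1.2.1]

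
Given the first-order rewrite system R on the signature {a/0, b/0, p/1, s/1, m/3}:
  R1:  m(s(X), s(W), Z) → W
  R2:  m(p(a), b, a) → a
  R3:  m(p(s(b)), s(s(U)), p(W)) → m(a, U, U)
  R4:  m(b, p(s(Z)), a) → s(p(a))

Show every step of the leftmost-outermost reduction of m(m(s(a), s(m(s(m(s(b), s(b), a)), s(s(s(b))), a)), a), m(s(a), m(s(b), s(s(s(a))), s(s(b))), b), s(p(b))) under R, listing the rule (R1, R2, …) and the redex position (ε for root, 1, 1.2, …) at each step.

1. m(m(s(a), s(m(s(m(s(b), s(b), a)), s(s(s(b))), a)), a), m(s(a), m(s(b), s(s(s(a))), s(s(b))), b), s(p(b)))  →  m(m(s(m(s(b), s(b), a)), s(s(s(b))), a), m(s(a), m(s(b), s(s(s(a))), s(s(b))), b), s(p(b)))   [R1 at 1]
2. m(m(s(m(s(b), s(b), a)), s(s(s(b))), a), m(s(a), m(s(b), s(s(s(a))), s(s(b))), b), s(p(b)))  →  m(s(s(b)), m(s(a), m(s(b), s(s(s(a))), s(s(b))), b), s(p(b)))   [R1 at 1]
3. m(s(s(b)), m(s(a), m(s(b), s(s(s(a))), s(s(b))), b), s(p(b)))  →  m(s(s(b)), m(s(a), s(s(a)), b), s(p(b)))   [R1 at 2.2]
4. m(s(s(b)), m(s(a), s(s(a)), b), s(p(b)))  →  m(s(s(b)), s(a), s(p(b)))   [R1 at 2]
5. m(s(s(b)), s(a), s(p(b)))  →  a   [R1 at ε]

a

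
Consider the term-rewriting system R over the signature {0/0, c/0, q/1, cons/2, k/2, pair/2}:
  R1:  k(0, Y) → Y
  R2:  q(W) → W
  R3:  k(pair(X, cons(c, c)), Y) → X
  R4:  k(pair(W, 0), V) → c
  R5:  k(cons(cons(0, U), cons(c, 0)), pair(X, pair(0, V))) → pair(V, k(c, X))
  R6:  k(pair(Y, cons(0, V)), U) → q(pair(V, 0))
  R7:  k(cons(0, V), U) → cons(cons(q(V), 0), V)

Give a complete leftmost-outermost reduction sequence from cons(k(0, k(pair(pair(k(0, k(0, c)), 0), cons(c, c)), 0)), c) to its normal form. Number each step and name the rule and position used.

1. cons(k(0, k(pair(pair(k(0, k(0, c)), 0), cons(c, c)), 0)), c)  →  cons(k(pair(pair(k(0, k(0, c)), 0), cons(c, c)), 0), c)   [R1 at 1]
2. cons(k(pair(pair(k(0, k(0, c)), 0), cons(c, c)), 0), c)  →  cons(pair(k(0, k(0, c)), 0), c)   [R3 at 1]
3. cons(pair(k(0, k(0, c)), 0), c)  →  cons(pair(k(0, c), 0), c)   [R1 at 1.1]
4. cons(pair(k(0, c), 0), c)  →  cons(pair(c, 0), c)   [R1 at 1.1]

cons(pair(c, 0), c)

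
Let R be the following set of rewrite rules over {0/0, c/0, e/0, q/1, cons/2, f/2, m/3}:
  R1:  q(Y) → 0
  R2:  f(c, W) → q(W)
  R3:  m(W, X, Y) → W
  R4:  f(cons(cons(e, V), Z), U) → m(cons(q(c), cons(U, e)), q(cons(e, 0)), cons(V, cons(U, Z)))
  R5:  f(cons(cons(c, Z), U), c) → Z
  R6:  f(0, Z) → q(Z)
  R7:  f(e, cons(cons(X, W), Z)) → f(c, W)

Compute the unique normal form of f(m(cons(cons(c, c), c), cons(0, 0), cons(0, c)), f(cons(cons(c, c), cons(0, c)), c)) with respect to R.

1. f(m(cons(cons(c, c), c), cons(0, 0), cons(0, c)), f(cons(cons(c, c), cons(0, c)), c))  →  f(cons(cons(c, c), c), f(cons(cons(c, c), cons(0, c)), c))   [R3 at 1]
2. f(cons(cons(c, c), c), f(cons(cons(c, c), cons(0, c)), c))  →  f(cons(cons(c, c), c), c)   [R5 at 2]
3. f(cons(cons(c, c), c), c)  →  c   [R5 at ε]

c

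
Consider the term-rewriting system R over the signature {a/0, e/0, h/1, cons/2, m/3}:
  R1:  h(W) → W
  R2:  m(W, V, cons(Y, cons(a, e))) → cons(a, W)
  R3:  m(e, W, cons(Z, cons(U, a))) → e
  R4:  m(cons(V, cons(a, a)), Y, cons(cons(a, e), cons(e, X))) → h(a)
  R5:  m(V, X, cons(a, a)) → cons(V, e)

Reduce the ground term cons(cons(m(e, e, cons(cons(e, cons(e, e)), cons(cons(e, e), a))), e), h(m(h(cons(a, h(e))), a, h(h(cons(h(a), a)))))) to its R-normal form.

cons(cons(e, e), cons(cons(a, e), e))

1. cons(cons(m(e, e, cons(cons(e, cons(e, e)), cons(cons(e, e), a))), e), h(m(h(cons(a, h(e))), a, h(h(cons(h(a), a))))))  →  cons(cons(e, e), h(m(h(cons(a, h(e))), a, h(h(cons(h(a), a))))))   [R3 at 1.1]
2. cons(cons(e, e), h(m(h(cons(a, h(e))), a, h(h(cons(h(a), a))))))  →  cons(cons(e, e), m(h(cons(a, h(e))), a, h(h(cons(h(a), a)))))   [R1 at 2]
3. cons(cons(e, e), m(h(cons(a, h(e))), a, h(h(cons(h(a), a)))))  →  cons(cons(e, e), m(cons(a, h(e)), a, h(h(cons(h(a), a)))))   [R1 at 2.1]
4. cons(cons(e, e), m(cons(a, h(e)), a, h(h(cons(h(a), a)))))  →  cons(cons(e, e), m(cons(a, e), a, h(h(cons(h(a), a)))))   [R1 at 2.1.2]
5. cons(cons(e, e), m(cons(a, e), a, h(h(cons(h(a), a)))))  →  cons(cons(e, e), m(cons(a, e), a, h(cons(h(a), a))))   [R1 at 2.3]
6. cons(cons(e, e), m(cons(a, e), a, h(cons(h(a), a))))  →  cons(cons(e, e), m(cons(a, e), a, cons(h(a), a)))   [R1 at 2.3]
7. cons(cons(e, e), m(cons(a, e), a, cons(h(a), a)))  →  cons(cons(e, e), m(cons(a, e), a, cons(a, a)))   [R1 at 2.3.1]
8. cons(cons(e, e), m(cons(a, e), a, cons(a, a)))  →  cons(cons(e, e), cons(cons(a, e), e))   [R5 at 2]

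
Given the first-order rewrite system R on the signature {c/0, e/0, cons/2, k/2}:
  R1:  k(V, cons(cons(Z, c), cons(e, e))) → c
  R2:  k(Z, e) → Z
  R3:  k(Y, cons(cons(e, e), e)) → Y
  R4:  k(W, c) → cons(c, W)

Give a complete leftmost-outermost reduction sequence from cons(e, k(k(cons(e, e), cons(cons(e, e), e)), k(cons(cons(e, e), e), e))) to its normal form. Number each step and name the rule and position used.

cons(e, cons(e, e))

1. cons(e, k(k(cons(e, e), cons(cons(e, e), e)), k(cons(cons(e, e), e), e)))  →  cons(e, k(cons(e, e), k(cons(cons(e, e), e), e)))   [R3 at 2.1]
2. cons(e, k(cons(e, e), k(cons(cons(e, e), e), e)))  →  cons(e, k(cons(e, e), cons(cons(e, e), e)))   [R2 at 2.2]
3. cons(e, k(cons(e, e), cons(cons(e, e), e)))  →  cons(e, cons(e, e))   [R3 at 2]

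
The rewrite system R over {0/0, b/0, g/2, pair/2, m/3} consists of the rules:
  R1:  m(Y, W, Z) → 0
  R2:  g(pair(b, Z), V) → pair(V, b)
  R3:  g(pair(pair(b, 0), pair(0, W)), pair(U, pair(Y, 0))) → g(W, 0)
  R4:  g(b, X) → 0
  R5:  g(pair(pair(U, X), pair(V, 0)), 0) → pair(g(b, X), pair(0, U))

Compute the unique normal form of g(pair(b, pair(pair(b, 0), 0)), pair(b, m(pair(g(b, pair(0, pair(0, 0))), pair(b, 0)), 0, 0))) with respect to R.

1. g(pair(b, pair(pair(b, 0), 0)), pair(b, m(pair(g(b, pair(0, pair(0, 0))), pair(b, 0)), 0, 0)))  →  pair(pair(b, m(pair(g(b, pair(0, pair(0, 0))), pair(b, 0)), 0, 0)), b)   [R2 at ε]
2. pair(pair(b, m(pair(g(b, pair(0, pair(0, 0))), pair(b, 0)), 0, 0)), b)  →  pair(pair(b, 0), b)   [R1 at 1.2]

pair(pair(b, 0), b)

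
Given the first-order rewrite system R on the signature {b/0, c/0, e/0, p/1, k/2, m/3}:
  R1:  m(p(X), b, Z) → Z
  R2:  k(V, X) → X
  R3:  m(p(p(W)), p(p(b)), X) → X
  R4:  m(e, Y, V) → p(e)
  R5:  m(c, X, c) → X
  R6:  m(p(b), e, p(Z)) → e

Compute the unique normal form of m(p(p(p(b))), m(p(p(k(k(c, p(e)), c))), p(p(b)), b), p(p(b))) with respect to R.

p(p(b))

1. m(p(p(p(b))), m(p(p(k(k(c, p(e)), c))), p(p(b)), b), p(p(b)))  →  m(p(p(p(b))), b, p(p(b)))   [R3 at 2]
2. m(p(p(p(b))), b, p(p(b)))  →  p(p(b))   [R1 at ε]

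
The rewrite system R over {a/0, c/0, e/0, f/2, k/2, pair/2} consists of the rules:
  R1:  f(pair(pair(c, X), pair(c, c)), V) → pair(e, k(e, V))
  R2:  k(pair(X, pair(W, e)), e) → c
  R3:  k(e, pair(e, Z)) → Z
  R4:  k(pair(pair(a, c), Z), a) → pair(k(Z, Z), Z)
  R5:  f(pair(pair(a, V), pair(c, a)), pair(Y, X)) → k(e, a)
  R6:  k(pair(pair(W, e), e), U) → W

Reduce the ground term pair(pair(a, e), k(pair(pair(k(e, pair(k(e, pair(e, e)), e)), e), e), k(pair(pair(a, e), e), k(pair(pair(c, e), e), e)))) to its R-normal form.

pair(pair(a, e), e)

1. pair(pair(a, e), k(pair(pair(k(e, pair(k(e, pair(e, e)), e)), e), e), k(pair(pair(a, e), e), k(pair(pair(c, e), e), e))))  →  pair(pair(a, e), k(e, pair(k(e, pair(e, e)), e)))   [R6 at 2]
2. pair(pair(a, e), k(e, pair(k(e, pair(e, e)), e)))  →  pair(pair(a, e), k(e, pair(e, e)))   [R3 at 2.2.1]
3. pair(pair(a, e), k(e, pair(e, e)))  →  pair(pair(a, e), e)   [R3 at 2]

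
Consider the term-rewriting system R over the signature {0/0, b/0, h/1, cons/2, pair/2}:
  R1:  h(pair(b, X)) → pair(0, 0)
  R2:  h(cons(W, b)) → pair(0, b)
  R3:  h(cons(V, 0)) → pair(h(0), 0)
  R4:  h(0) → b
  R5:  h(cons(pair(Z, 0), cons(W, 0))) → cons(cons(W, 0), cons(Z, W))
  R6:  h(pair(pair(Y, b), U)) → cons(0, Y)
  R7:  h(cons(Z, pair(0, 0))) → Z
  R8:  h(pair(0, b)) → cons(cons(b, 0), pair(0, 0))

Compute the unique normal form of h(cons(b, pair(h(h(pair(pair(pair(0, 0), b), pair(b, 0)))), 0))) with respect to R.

b

1. h(cons(b, pair(h(h(pair(pair(pair(0, 0), b), pair(b, 0)))), 0)))  →  h(cons(b, pair(h(cons(0, pair(0, 0))), 0)))   [R6 at 1.2.1.1]
2. h(cons(b, pair(h(cons(0, pair(0, 0))), 0)))  →  h(cons(b, pair(0, 0)))   [R7 at 1.2.1]
3. h(cons(b, pair(0, 0)))  →  b   [R7 at ε]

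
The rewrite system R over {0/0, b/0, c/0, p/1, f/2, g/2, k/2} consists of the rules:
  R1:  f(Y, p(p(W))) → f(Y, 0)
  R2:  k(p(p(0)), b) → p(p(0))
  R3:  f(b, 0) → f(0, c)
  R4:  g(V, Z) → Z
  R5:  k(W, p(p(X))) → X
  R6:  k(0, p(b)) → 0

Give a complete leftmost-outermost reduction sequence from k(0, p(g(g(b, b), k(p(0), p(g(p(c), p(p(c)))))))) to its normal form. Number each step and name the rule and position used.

c

1. k(0, p(g(g(b, b), k(p(0), p(g(p(c), p(p(c))))))))  →  k(0, p(k(p(0), p(g(p(c), p(p(c)))))))   [R4 at 2.1]
2. k(0, p(k(p(0), p(g(p(c), p(p(c)))))))  →  k(0, p(k(p(0), p(p(p(c))))))   [R4 at 2.1.2.1]
3. k(0, p(k(p(0), p(p(p(c))))))  →  k(0, p(p(c)))   [R5 at 2.1]
4. k(0, p(p(c)))  →  c   [R5 at ε]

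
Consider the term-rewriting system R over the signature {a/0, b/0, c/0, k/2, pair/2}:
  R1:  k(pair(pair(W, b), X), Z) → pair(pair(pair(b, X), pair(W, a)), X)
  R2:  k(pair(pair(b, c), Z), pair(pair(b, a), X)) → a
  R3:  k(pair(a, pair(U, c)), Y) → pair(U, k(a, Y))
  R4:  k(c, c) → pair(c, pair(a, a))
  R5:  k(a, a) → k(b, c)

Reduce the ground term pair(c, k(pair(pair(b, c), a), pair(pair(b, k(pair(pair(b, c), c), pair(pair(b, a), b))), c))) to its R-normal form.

1. pair(c, k(pair(pair(b, c), a), pair(pair(b, k(pair(pair(b, c), c), pair(pair(b, a), b))), c)))  →  pair(c, k(pair(pair(b, c), a), pair(pair(b, a), c)))   [R2 at 2.2.1.2]
2. pair(c, k(pair(pair(b, c), a), pair(pair(b, a), c)))  →  pair(c, a)   [R2 at 2]

pair(c, a)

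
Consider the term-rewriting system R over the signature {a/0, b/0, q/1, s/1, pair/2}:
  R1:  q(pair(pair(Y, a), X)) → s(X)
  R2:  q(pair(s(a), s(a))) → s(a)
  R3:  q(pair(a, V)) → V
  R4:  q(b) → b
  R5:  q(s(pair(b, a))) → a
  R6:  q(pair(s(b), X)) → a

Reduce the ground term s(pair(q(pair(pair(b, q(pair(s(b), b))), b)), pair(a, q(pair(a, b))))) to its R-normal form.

s(pair(s(b), pair(a, b)))

1. s(pair(q(pair(pair(b, q(pair(s(b), b))), b)), pair(a, q(pair(a, b)))))  →  s(pair(q(pair(pair(b, a), b)), pair(a, q(pair(a, b)))))   [R6 at 1.1.1.1.2]
2. s(pair(q(pair(pair(b, a), b)), pair(a, q(pair(a, b)))))  →  s(pair(s(b), pair(a, q(pair(a, b)))))   [R1 at 1.1]
3. s(pair(s(b), pair(a, q(pair(a, b)))))  →  s(pair(s(b), pair(a, b)))   [R3 at 1.2.2]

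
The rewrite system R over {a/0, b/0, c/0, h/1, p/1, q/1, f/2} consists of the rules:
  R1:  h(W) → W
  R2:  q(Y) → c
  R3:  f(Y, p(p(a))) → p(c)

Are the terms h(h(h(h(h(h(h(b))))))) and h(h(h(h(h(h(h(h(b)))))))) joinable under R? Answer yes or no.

yes — NF(t₁) = b, NF(t₂) = b

Reduce t₁ = h(h(h(h(h(h(h(b))))))):
1. h(h(h(h(h(h(h(b)))))))  →  h(h(h(h(h(h(b))))))   [R1 at ε]
2. h(h(h(h(h(h(b))))))  →  h(h(h(h(h(b)))))   [R1 at ε]
3. h(h(h(h(h(b)))))  →  h(h(h(h(b))))   [R1 at ε]
4. h(h(h(h(b))))  →  h(h(h(b)))   [R1 at ε]
5. h(h(h(b)))  →  h(h(b))   [R1 at ε]
6. h(h(b))  →  h(b)   [R1 at ε]
7. h(b)  →  b   [R1 at ε]

Reduce t₂ = h(h(h(h(h(h(h(h(b)))))))):
1. h(h(h(h(h(h(h(h(b))))))))  →  h(h(h(h(h(h(h(b)))))))   [R1 at ε]
2. h(h(h(h(h(h(h(b)))))))  →  h(h(h(h(h(h(b))))))   [R1 at ε]
3. h(h(h(h(h(h(b))))))  →  h(h(h(h(h(b)))))   [R1 at ε]
4. h(h(h(h(h(b)))))  →  h(h(h(h(b))))   [R1 at ε]
5. h(h(h(h(b))))  →  h(h(h(b)))   [R1 at ε]
6. h(h(h(b)))  →  h(h(b))   [R1 at ε]
7. h(h(b))  →  h(b)   [R1 at ε]
8. h(b)  →  b   [R1 at ε]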